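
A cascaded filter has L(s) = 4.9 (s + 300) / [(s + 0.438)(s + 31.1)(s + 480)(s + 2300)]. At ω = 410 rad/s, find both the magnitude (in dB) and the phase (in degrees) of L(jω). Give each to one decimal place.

|j410 + 300| = √(410² + 300²) = 508
|j410 + 0.438| = √(410² + 0.438²) = 410
|j410 + 31.1| = √(410² + 31.1²) = 411.2
|j410 + 480| = √(410² + 480²) = 631.3
|j410 + 2300| = √(410² + 2300²) = 2336
|L(j410)| = 4.9 × 508 / (410 × 411.2 × 631.3 × 2336) = 1.0012e-08
20 log₁₀(1.0012e-08) = -159.99 dB
∠(j410 + 300) = arctan(410/300) = 53.81°
∠(j410 + 0.438) = arctan(410/0.438) = 89.94°
∠(j410 + 31.1) = arctan(410/31.1) = 85.66°
∠(j410 + 480) = arctan(410/480) = 40.50°
∠(j410 + 2300) = arctan(410/2300) = 10.11°
∠L(j410) = 53.81° − (89.94° + 85.66° + 40.50° + 10.11°) = -172.40°

|L| = -160.0 dB, ∠L = -172.4°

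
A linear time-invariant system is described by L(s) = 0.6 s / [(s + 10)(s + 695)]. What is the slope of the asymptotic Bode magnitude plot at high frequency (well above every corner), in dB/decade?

With 1 zero and 2 poles, the high-frequency asymptotic slope is 20 × (1 − 2) = -20 dB/decade.

-20 dB/decade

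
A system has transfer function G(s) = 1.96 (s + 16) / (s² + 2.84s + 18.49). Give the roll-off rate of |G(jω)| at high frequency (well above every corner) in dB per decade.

With 1 zero and 2 poles, the high-frequency asymptotic slope is 20 × (1 − 2) = -20 dB/decade.

-20 dB/decade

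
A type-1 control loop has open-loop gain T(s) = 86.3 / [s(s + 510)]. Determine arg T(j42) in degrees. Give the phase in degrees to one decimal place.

-94.7 deg

∠(j42 + 510) = arctan(42/510) = 4.71°
∠(j42) = 90.00°
∠T(j42) = − (4.71° + 90.00°) = -94.71°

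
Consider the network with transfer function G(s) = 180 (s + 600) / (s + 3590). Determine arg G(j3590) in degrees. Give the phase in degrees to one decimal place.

∠(j3590 + 600) = arctan(3590/600) = 80.51°
∠(j3590 + 3590) = arctan(3590/3590) = 45.00°
∠G(j3590) = 80.51° − 45.00° = 35.51°

35.5 deg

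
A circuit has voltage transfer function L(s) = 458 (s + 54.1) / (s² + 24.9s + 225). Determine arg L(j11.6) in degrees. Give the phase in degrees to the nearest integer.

∠(j11.6 + 54.1) = arctan(11.6/54.1) = 12.10°
∠[(j11.6)² + 24.9(j11.6) + 225] = ∠[90.44 + j288.84] = 72.61°
∠L(j11.6) = 12.10° − 72.61° = -60.51°

-61°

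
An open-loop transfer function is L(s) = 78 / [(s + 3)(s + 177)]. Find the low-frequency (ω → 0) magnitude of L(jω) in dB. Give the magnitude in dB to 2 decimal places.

-16.66 dB

L(0) = 78 / (3 × 177) = 0.14689
20 log₁₀(0.14689) = -16.660 dB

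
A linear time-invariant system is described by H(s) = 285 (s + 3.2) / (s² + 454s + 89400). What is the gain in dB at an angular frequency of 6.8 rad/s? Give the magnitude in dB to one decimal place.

-32.4 dB

|j6.8 + 3.2| = √(6.8² + 3.2²) = 7.515
|(j6.8)² + 454(j6.8) + 89400| = |89354 + j3087.2| = 8.941e+04
|H(j6.8)| = 285 × 7.515 / 8.941e+04 = 0.023956
20 log₁₀(0.023956) = -32.41 dB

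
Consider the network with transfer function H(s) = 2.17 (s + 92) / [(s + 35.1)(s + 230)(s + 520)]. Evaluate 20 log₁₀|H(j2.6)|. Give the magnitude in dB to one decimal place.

|j2.6 + 92| = √(2.6² + 92²) = 92.04
|j2.6 + 35.1| = √(2.6² + 35.1²) = 35.2
|j2.6 + 230| = √(2.6² + 230²) = 230
|j2.6 + 520| = √(2.6² + 520²) = 520
|H(j2.6)| = 2.17 × 92.04 / (35.2 × 230 × 520) = 4.7442e-05
20 log₁₀(4.7442e-05) = -86.48 dB

-86.5 dB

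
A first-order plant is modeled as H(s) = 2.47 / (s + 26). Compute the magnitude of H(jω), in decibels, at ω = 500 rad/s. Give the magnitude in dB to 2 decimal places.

-46.14 dB

|j500 + 26| = √(500² + 26²) = 500.7
|H(j500)| = 2.47 / 500.7 = 0.0049333
20 log₁₀(0.0049333) = -46.137 dB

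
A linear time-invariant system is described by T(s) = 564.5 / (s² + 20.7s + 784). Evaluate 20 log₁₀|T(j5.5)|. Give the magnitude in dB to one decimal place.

-2.6 dB

|(j5.5)² + 20.7(j5.5) + 784| = |753.75 + j113.85| = 762.3
|T(j5.5)| = 564.5 / 762.3 = 0.74052
20 log₁₀(0.74052) = -2.61 dB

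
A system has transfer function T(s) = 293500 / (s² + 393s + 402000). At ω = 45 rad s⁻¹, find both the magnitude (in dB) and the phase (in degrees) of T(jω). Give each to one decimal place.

|T| = -2.7 dB, ∠T = -2.5°

|(j45)² + 393(j45) + 402000| = |3.9998e+05 + j17685| = 4.004e+05
|T(j45)| = 293500 / 4.004e+05 = 0.73308
20 log₁₀(0.73308) = -2.70 dB
∠[(j45)² + 393(j45) + 402000] = ∠[3.9998e+05 + j17685] = 2.53°
∠T(j45) = −2.53° = -2.53°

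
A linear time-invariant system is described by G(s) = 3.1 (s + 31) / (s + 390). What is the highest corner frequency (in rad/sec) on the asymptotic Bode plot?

390 rad/sec

Break frequencies occur at each pole and zero magnitude: 31 rad/sec, 390 rad/sec.
The highest is 390 rad/sec.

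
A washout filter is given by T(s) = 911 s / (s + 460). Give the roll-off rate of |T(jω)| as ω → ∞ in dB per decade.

With 1 zero and 1 pole, the high-frequency asymptotic slope is 20 × (1 − 1) = 0 dB/decade.

0 dB/decade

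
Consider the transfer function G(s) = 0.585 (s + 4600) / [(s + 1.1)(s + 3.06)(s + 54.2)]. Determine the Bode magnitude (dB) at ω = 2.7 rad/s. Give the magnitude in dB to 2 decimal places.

|j2.7 + 4600| = √(2.7² + 4600²) = 4600
|j2.7 + 1.1| = √(2.7² + 1.1²) = 2.915
|j2.7 + 3.06| = √(2.7² + 3.06²) = 4.081
|j2.7 + 54.2| = √(2.7² + 54.2²) = 54.27
|G(j2.7)| = 0.585 × 4600 / (2.915 × 4.081 × 54.27) = 4.1679
20 log₁₀(4.1679) = 12.398 dB

12.40 dB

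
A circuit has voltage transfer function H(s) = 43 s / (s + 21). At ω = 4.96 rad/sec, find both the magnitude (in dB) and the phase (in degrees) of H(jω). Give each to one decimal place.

|j4.96| = 4.96
|j4.96 + 21| = √(4.96² + 21²) = 21.58
|H(j4.96)| = 43 × 4.96 / 21.58 = 9.8842
20 log₁₀(9.8842) = 19.90 dB
∠(j4.96) = 90.00°
∠(j4.96 + 21) = arctan(4.96/21) = 13.29°
∠H(j4.96) = 90.00° − 13.29° = 76.71°

|H| = 19.9 dB, ∠H = 76.7 deg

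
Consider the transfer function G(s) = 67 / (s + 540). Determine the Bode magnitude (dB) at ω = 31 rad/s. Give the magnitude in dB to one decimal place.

-18.1 dB

|j31 + 540| = √(31² + 540²) = 540.9
|G(j31)| = 67 / 540.9 = 0.12387
20 log₁₀(0.12387) = -18.14 dB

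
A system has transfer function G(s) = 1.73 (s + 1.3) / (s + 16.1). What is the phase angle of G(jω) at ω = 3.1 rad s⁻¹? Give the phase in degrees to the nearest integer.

∠(j3.1 + 1.3) = arctan(3.1/1.3) = 67.25°
∠(j3.1 + 16.1) = arctan(3.1/16.1) = 10.90°
∠G(j3.1) = 67.25° − 10.90° = 56.35°

56°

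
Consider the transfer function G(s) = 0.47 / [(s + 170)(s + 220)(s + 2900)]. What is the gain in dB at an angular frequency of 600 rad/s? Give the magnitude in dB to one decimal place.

-188.0 dB

|j600 + 170| = √(600² + 170²) = 623.6
|j600 + 220| = √(600² + 220²) = 639.1
|j600 + 2900| = √(600² + 2900²) = 2961
|G(j600)| = 0.47 / (623.6 × 639.1 × 2961) = 3.9823e-10
20 log₁₀(3.9823e-10) = -188.00 dB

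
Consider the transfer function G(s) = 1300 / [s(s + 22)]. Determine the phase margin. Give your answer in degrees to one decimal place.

Gain crossover: |G(jω)| = 1 at ω ≈ 32.9 rad/s.
∠G(j32.9) = −90° − arctan(32.9/22) ≈ -146.20°
PM = 180° + (-146.20°) = 33.80°

33.8°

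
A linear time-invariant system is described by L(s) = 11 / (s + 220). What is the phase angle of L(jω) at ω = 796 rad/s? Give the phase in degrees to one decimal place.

∠(j796 + 220) = arctan(796/220) = 74.55°
∠L(j796) = −74.55° = -74.55°

-74.6°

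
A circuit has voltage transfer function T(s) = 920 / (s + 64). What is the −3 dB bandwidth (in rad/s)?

64 rad/s

For a single-pole low-pass, the −3 dB point is at the pole: ω = 64 rad/s.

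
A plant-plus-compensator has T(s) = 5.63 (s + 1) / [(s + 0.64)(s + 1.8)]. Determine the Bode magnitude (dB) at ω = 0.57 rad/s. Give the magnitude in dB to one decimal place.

12.1 dB

|j0.57 + 1| = √(0.57² + 1²) = 1.151
|j0.57 + 0.64| = √(0.57² + 0.64²) = 0.857
|j0.57 + 1.8| = √(0.57² + 1.8²) = 1.888
|T(j0.57)| = 5.63 × 1.151 / (0.857 × 1.888) = 4.0048
20 log₁₀(4.0048) = 12.05 dB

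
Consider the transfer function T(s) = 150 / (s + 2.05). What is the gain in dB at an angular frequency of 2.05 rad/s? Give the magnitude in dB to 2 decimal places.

34.28 dB

|j2.05 + 2.05| = √(2.05² + 2.05²) = 2.899
|T(j2.05)| = 150 / 2.899 = 51.74
20 log₁₀(51.74) = 34.276 dB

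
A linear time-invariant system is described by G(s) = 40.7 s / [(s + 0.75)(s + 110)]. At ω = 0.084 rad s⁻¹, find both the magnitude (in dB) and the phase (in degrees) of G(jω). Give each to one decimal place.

|G| = -27.7 dB, ∠G = 83.6°

|j0.084| = 0.084
|j0.084 + 0.75| = √(0.084² + 0.75²) = 0.7547
|j0.084 + 110| = √(0.084² + 110²) = 110
|G(j0.084)| = 40.7 × 0.084 / (0.7547 × 110) = 0.041182
20 log₁₀(0.041182) = -27.71 dB
∠(j0.084) = 90.00°
∠(j0.084 + 0.75) = arctan(0.084/0.75) = 6.39°
∠(j0.084 + 110) = arctan(0.084/110) = 0.04°
∠G(j0.084) = 90.00° − (6.39° + 0.04°) = 83.57°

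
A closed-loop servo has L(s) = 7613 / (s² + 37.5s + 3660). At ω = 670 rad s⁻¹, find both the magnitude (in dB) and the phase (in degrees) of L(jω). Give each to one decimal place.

|(j670)² + 37.5(j670) + 3660| = |-4.4524e+05 + j25125| = 4.459e+05
|L(j670)| = 7613 / 4.459e+05 = 0.017071
20 log₁₀(0.017071) = -35.35 dB
∠[(j670)² + 37.5(j670) + 3660] = ∠[-4.4524e+05 + j25125] = 176.77°
∠L(j670) = −176.77° = -176.77°

|L| = -35.4 dB, ∠L = -176.8°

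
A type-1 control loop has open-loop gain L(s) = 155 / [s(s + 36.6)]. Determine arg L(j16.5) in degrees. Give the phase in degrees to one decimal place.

-114.3 deg

∠(j16.5 + 36.6) = arctan(16.5/36.6) = 24.27°
∠(j16.5) = 90.00°
∠L(j16.5) = − (24.27° + 90.00°) = -114.27°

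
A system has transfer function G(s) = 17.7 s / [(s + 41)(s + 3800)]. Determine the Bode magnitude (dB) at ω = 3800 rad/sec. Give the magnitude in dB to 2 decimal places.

|j3800| = 3800
|j3800 + 41| = √(3800² + 41²) = 3800
|j3800 + 3800| = √(3800² + 3800²) = 5374
|G(j3800)| = 17.7 × 3800 / (3800 × 5374) = 0.0032934
20 log₁₀(0.0032934) = -49.647 dB

-49.65 dB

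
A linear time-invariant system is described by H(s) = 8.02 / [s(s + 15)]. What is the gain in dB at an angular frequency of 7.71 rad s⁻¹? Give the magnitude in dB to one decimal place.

-24.2 dB

|j7.71 + 15| = √(7.71² + 15²) = 16.87
|j7.71| = 7.71
|H(j7.71)| = 8.02 / (16.87 × 7.71) = 0.061677
20 log₁₀(0.061677) = -24.20 dB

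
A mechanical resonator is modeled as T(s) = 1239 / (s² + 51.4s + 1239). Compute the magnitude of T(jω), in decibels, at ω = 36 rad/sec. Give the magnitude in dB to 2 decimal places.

|(j36)² + 51.4(j36) + 1239| = |-57 + j1850.4| = 1851
|T(j36)| = 1239 / 1851 = 0.66927
20 log₁₀(0.66927) = -3.488 dB

-3.49 dB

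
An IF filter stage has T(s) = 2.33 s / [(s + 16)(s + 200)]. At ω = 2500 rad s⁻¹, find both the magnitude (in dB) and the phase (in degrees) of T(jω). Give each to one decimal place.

|T| = -60.6 dB, ∠T = -85.1°

|j2500| = 2500
|j2500 + 16| = √(2500² + 16²) = 2500
|j2500 + 200| = √(2500² + 200²) = 2508
|T(j2500)| = 2.33 × 2500 / (2500 × 2508) = 0.00092901
20 log₁₀(0.00092901) = -60.64 dB
∠(j2500) = 90.00°
∠(j2500 + 16) = arctan(2500/16) = 89.63°
∠(j2500 + 200) = arctan(2500/200) = 85.43°
∠T(j2500) = 90.00° − (89.63° + 85.43°) = -85.06°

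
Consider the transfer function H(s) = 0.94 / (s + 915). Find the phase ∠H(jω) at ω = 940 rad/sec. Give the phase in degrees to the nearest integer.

∠(j940 + 915) = arctan(940/915) = 45.77°
∠H(j940) = −45.77° = -45.77°

-46°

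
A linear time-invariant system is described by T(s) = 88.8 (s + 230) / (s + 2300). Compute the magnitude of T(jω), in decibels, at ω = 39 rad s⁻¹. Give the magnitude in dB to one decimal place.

19.1 dB

|j39 + 230| = √(39² + 230²) = 233.3
|j39 + 2300| = √(39² + 2300²) = 2300
|T(j39)| = 88.8 × 233.3 / 2300 = 9.0055
20 log₁₀(9.0055) = 19.09 dB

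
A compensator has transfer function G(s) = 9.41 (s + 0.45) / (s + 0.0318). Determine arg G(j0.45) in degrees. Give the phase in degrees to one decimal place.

∠(j0.45 + 0.45) = arctan(0.45/0.45) = 45.00°
∠(j0.45 + 0.0318) = arctan(0.45/0.0318) = 85.96°
∠G(j0.45) = 45.00° − 85.96° = -40.96°

-41.0°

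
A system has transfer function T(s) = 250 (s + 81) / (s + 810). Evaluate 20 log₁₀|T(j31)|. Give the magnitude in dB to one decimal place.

28.5 dB

|j31 + 81| = √(31² + 81²) = 86.73
|j31 + 810| = √(31² + 810²) = 810.6
|T(j31)| = 250 × 86.73 / 810.6 = 26.749
20 log₁₀(26.749) = 28.55 dB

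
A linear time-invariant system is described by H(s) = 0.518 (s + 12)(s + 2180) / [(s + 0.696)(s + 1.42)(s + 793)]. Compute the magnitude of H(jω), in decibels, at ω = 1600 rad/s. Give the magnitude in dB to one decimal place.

|j1600 + 12| = √(1600² + 12²) = 1600
|j1600 + 2180| = √(1600² + 2180²) = 2704
|j1600 + 0.696| = √(1600² + 0.696²) = 1600
|j1600 + 1.42| = √(1600² + 1.42²) = 1600
|j1600 + 793| = √(1600² + 793²) = 1786
|H(j1600)| = 0.518 × 1600 × 2704 / (1600 × 1600 × 1786) = 0.00049027
20 log₁₀(0.00049027) = -66.19 dB

-66.2 dB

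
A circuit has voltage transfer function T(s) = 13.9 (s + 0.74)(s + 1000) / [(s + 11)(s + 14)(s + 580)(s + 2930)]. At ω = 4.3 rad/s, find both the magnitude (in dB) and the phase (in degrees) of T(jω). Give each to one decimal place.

|T| = -73.7 dB, ∠T = 41.5 deg

|j4.3 + 0.74| = √(4.3² + 0.74²) = 4.363
|j4.3 + 1000| = √(4.3² + 1000²) = 1000
|j4.3 + 11| = √(4.3² + 11²) = 11.81
|j4.3 + 14| = √(4.3² + 14²) = 14.65
|j4.3 + 580| = √(4.3² + 580²) = 580
|j4.3 + 2930| = √(4.3² + 2930²) = 2930
|T(j4.3)| = 13.9 × 4.363 × 1000 / (11.81 × 14.65 × 580 × 2930) = 0.00020632
20 log₁₀(0.00020632) = -73.71 dB
∠(j4.3 + 0.74) = arctan(4.3/0.74) = 80.24°
∠(j4.3 + 1000) = arctan(4.3/1000) = 0.25°
∠(j4.3 + 11) = arctan(4.3/11) = 21.35°
∠(j4.3 + 14) = arctan(4.3/14) = 17.07°
∠(j4.3 + 580) = arctan(4.3/580) = 0.42°
∠(j4.3 + 2930) = arctan(4.3/2930) = 0.08°
∠T(j4.3) = 80.24° + 0.25° − (21.35° + 17.07° + 0.42° + 0.08°) = 41.55°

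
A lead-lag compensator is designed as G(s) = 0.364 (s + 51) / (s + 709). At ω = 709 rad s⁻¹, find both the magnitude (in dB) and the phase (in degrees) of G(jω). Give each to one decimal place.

|G| = -11.8 dB, ∠G = 40.9 deg

|j709 + 51| = √(709² + 51²) = 710.8
|j709 + 709| = √(709² + 709²) = 1003
|G(j709)| = 0.364 × 710.8 / 1003 = 0.25805
20 log₁₀(0.25805) = -11.77 dB
∠(j709 + 51) = arctan(709/51) = 85.89°
∠(j709 + 709) = arctan(709/709) = 45.00°
∠G(j709) = 85.89° − 45.00° = 40.89°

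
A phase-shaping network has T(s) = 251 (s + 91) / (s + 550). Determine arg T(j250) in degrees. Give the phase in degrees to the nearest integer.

∠(j250 + 91) = arctan(250/91) = 70.00°
∠(j250 + 550) = arctan(250/550) = 24.44°
∠T(j250) = 70.00° − 24.44° = 45.55°

46 deg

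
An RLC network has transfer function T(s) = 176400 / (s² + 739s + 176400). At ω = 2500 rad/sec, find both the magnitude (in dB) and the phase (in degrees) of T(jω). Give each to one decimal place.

|T| = -31.1 dB, ∠T = -163.1 deg

|(j2500)² + 739(j2500) + 176400| = |-6.0736e+06 + j1.8475e+06| = 6.348e+06
|T(j2500)| = 176400 / 6.348e+06 = 0.027787
20 log₁₀(0.027787) = -31.12 dB
∠[(j2500)² + 739(j2500) + 176400] = ∠[-6.0736e+06 + j1.8475e+06] = 163.08°
∠T(j2500) = −163.08° = -163.08°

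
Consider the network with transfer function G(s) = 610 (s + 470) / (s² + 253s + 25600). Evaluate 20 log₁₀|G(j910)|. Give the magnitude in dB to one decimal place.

|j910 + 470| = √(910² + 470²) = 1024
|(j910)² + 253(j910) + 25600| = |-8.025e+05 + j2.3023e+05| = 8.349e+05
|G(j910)| = 610 × 1024 / 8.349e+05 = 0.74834
20 log₁₀(0.74834) = -2.52 dB

-2.5 dB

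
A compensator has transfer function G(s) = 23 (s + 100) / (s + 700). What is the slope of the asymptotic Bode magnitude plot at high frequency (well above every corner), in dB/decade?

0 dB/decade

With 1 zero and 1 pole, the high-frequency asymptotic slope is 20 × (1 − 1) = 0 dB/decade.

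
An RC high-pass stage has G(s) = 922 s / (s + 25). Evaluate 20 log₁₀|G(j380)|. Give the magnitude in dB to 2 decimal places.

59.28 dB

|j380| = 380
|j380 + 25| = √(380² + 25²) = 380.8
|G(j380)| = 922 × 380 / 380.8 = 920.01
20 log₁₀(920.01) = 59.276 dB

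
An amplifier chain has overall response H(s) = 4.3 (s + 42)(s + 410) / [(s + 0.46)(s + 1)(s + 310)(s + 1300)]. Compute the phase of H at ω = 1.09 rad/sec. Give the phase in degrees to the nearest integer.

-113°

∠(j1.09 + 42) = arctan(1.09/42) = 1.49°
∠(j1.09 + 410) = arctan(1.09/410) = 0.15°
∠(j1.09 + 0.46) = arctan(1.09/0.46) = 67.12°
∠(j1.09 + 1) = arctan(1.09/1) = 47.47°
∠(j1.09 + 310) = arctan(1.09/310) = 0.20°
∠(j1.09 + 1300) = arctan(1.09/1300) = 0.05°
∠H(j1.09) = 1.49° + 0.15° − (67.12° + 47.47° + 0.20° + 0.05°) = -113.20°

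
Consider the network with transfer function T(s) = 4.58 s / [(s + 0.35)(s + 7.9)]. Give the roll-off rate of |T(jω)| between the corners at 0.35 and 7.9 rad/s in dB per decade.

In this band the factors already past their corner are: 1 differentiator zero, pole at 0.35; net slope = 0 dB/decade.

0 dB/decade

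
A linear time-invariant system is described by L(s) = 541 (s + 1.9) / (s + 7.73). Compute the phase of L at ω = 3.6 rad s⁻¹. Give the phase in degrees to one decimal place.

∠(j3.6 + 1.9) = arctan(3.6/1.9) = 62.18°
∠(j3.6 + 7.73) = arctan(3.6/7.73) = 24.97°
∠L(j3.6) = 62.18° − 24.97° = 37.20°

37.2°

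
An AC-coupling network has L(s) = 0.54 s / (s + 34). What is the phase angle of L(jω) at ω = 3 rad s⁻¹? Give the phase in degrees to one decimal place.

∠(j3) = 90.00°
∠(j3 + 34) = arctan(3/34) = 5.04°
∠L(j3) = 90.00° − 5.04° = 84.96°

85.0°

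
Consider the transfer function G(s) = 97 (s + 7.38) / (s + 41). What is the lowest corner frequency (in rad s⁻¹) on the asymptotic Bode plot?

7.38 rad s⁻¹

Break frequencies occur at each pole and zero magnitude: 7.38 rad s⁻¹, 41 rad s⁻¹.
The lowest is 7.38 rad s⁻¹.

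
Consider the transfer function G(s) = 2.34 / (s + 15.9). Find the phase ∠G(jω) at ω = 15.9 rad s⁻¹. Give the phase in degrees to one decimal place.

-45.0°

∠(j15.9 + 15.9) = arctan(15.9/15.9) = 45.00°
∠G(j15.9) = −45.00° = -45.00°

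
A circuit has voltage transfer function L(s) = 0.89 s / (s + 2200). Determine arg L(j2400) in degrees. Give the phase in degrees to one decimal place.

∠(j2400) = 90.00°
∠(j2400 + 2200) = arctan(2400/2200) = 47.49°
∠L(j2400) = 90.00° − 47.49° = 42.51°

42.5 deg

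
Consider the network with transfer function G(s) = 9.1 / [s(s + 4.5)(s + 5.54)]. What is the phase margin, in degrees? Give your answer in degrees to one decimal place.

81.6 deg

Gain crossover: |G(jω)| = 1 at ω ≈ 0.363 rad/s.
∠G(j0.363) = −90° − arctan(0.363/4.5) − arctan(0.363/5.54) ≈ -98.36°
PM = 180° + (-98.36°) = 81.64°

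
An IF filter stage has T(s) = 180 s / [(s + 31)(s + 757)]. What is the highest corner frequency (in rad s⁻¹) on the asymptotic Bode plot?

757 rad s⁻¹

Break frequencies occur at each pole and zero magnitude: 31 rad s⁻¹, 757 rad s⁻¹.
The highest is 757 rad s⁻¹.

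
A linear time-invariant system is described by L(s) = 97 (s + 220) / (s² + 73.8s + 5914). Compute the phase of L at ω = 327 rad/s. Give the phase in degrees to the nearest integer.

∠(j327 + 220) = arctan(327/220) = 56.07°
∠[(j327)² + 73.8(j327) + 5914] = ∠[-1.0102e+05 + j24133] = 166.56°
∠L(j327) = 56.07° − 166.56° = -110.50°

-110°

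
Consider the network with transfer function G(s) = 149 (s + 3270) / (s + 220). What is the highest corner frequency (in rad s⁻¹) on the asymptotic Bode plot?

3270 rad s⁻¹

Break frequencies occur at each pole and zero magnitude: 220 rad s⁻¹, 3270 rad s⁻¹.
The highest is 3270 rad s⁻¹.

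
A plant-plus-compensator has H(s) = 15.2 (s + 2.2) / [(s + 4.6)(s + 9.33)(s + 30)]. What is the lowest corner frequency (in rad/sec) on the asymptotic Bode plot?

2.2 rad/sec

Break frequencies occur at each pole and zero magnitude: 2.2 rad/sec, 4.6 rad/sec, 9.33 rad/sec, 30 rad/sec.
The lowest is 2.2 rad/sec.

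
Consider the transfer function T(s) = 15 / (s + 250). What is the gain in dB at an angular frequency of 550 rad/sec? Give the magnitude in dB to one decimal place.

|j550 + 250| = √(550² + 250²) = 604.2
|T(j550)| = 15 / 604.2 = 0.024828
20 log₁₀(0.024828) = -32.10 dB

-32.1 dB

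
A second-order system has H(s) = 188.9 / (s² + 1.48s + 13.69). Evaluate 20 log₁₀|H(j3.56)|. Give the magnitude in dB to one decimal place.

30.9 dB

|(j3.56)² + 1.48(j3.56) + 13.69| = |1.0164 + j5.2688| = 5.366
|H(j3.56)| = 188.9 / 5.366 = 35.204
20 log₁₀(35.204) = 30.93 dB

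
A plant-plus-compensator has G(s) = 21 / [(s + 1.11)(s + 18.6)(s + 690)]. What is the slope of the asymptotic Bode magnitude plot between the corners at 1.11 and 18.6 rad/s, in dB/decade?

In this band the factors already past their corner are: pole at 1.11; net slope = -20 dB/decade.

-20 dB/decade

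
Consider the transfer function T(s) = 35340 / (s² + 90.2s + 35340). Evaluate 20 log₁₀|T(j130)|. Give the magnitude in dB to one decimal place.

|(j130)² + 90.2(j130) + 35340| = |18440 + j11726| = 2.185e+04
|T(j130)| = 35340 / 2.185e+04 = 1.6172
20 log₁₀(1.6172) = 4.18 dB

4.2 dB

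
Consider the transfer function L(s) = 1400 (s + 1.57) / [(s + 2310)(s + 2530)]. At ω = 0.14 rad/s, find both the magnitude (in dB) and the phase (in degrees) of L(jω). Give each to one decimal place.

|L| = -68.5 dB, ∠L = 5.1°

|j0.14 + 1.57| = √(0.14² + 1.57²) = 1.576
|j0.14 + 2310| = √(0.14² + 2310²) = 2310
|j0.14 + 2530| = √(0.14² + 2530²) = 2530
|L(j0.14)| = 1400 × 1.576 / (2310 × 2530) = 0.00037759
20 log₁₀(0.00037759) = -68.46 dB
∠(j0.14 + 1.57) = arctan(0.14/1.57) = 5.10°
∠(j0.14 + 2310) = arctan(0.14/2310) = 0.00°
∠(j0.14 + 2530) = arctan(0.14/2530) = 0.00°
∠L(j0.14) = 5.10° − (0.00° + 0.00°) = 5.09°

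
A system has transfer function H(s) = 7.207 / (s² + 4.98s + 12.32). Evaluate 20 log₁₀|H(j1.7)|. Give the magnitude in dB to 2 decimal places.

|(j1.7)² + 4.98(j1.7) + 12.32| = |9.43 + j8.466| = 12.67
|H(j1.7)| = 7.207 / 12.67 = 0.5687
20 log₁₀(0.5687) = -4.902 dB

-4.90 dB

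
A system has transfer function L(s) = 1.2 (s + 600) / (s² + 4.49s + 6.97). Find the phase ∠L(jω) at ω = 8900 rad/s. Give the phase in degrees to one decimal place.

∠(j8900 + 600) = arctan(8900/600) = 86.14°
∠[(j8900)² + 4.49(j8900) + 6.97] = ∠[-7.921e+07 + j39961] = 179.97°
∠L(j8900) = 86.14° − 179.97° = -93.83°

-93.8°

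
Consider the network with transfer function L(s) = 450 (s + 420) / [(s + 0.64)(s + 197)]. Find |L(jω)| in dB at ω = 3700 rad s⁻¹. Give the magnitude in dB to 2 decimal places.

-18.26 dB

|j3700 + 420| = √(3700² + 420²) = 3724
|j3700 + 0.64| = √(3700² + 0.64²) = 3700
|j3700 + 197| = √(3700² + 197²) = 3705
|L(j3700)| = 450 × 3724 / (3700 × 3705) = 0.12223
20 log₁₀(0.12223) = -18.256 dB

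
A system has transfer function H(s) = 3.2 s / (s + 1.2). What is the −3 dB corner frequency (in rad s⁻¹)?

For a single-pole high-pass, the −3 dB point is at the pole: ω = 1.2 rad s⁻¹.

1.2 rad s⁻¹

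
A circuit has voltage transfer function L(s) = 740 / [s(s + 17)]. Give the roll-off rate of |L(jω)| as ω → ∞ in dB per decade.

With 0 zeros and 2 poles, the high-frequency asymptotic slope is 20 × (0 − 2) = -40 dB/decade.

-40 dB/decade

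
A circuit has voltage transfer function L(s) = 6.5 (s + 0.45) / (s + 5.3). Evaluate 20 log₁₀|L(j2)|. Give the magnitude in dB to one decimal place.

|j2 + 0.45| = √(2² + 0.45²) = 2.05
|j2 + 5.3| = √(2² + 5.3²) = 5.665
|L(j2)| = 6.5 × 2.05 / 5.665 = 2.3522
20 log₁₀(2.3522) = 7.43 dB

7.4 dB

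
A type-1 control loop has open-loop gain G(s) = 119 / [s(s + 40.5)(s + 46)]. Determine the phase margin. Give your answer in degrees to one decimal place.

Gain crossover: |G(jω)| = 1 at ω ≈ 0.0639 rad/sec.
∠G(j0.0639) = −90° − arctan(0.0639/40.5) − arctan(0.0639/46) ≈ -90.17°
PM = 180° + (-90.17°) = 89.83°

89.8°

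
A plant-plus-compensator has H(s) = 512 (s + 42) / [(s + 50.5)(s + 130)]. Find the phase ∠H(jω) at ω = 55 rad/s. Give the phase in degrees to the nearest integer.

-18°

∠(j55 + 42) = arctan(55/42) = 52.63°
∠(j55 + 50.5) = arctan(55/50.5) = 47.44°
∠(j55 + 130) = arctan(55/130) = 22.93°
∠H(j55) = 52.63° − (47.44° + 22.93°) = -17.74°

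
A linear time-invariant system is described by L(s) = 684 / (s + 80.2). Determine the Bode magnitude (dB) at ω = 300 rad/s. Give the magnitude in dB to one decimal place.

|j300 + 80.2| = √(300² + 80.2²) = 310.5
|L(j300)| = 684 / 310.5 = 2.2026
20 log₁₀(2.2026) = 6.86 dB

6.9 dB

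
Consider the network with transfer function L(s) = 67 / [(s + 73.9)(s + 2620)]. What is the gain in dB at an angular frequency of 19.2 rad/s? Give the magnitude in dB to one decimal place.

-69.5 dB

|j19.2 + 73.9| = √(19.2² + 73.9²) = 76.35
|j19.2 + 2620| = √(19.2² + 2620²) = 2620
|L(j19.2)| = 67 / (76.35 × 2620) = 0.00033491
20 log₁₀(0.00033491) = -69.50 dB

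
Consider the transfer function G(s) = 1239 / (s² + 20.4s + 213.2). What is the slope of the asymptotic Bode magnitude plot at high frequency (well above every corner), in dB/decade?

-40 dB/decade

With 0 zeros and 2 poles, the high-frequency asymptotic slope is 20 × (0 − 2) = -40 dB/decade.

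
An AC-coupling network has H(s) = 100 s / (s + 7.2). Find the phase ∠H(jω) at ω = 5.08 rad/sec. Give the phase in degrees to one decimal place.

∠(j5.08) = 90.00°
∠(j5.08 + 7.2) = arctan(5.08/7.2) = 35.21°
∠H(j5.08) = 90.00° − 35.21° = 54.79°

54.8°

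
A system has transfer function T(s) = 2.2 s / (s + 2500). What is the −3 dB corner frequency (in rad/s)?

For a single-pole high-pass, the −3 dB point is at the pole: ω = 2500 rad/s.

2500 rad/s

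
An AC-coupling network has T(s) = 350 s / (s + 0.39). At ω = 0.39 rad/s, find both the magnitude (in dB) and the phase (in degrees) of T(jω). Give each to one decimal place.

|T| = 47.9 dB, ∠T = 45.0°

|j0.39| = 0.39
|j0.39 + 0.39| = √(0.39² + 0.39²) = 0.5515
|T(j0.39)| = 350 × 0.39 / 0.5515 = 247.49
20 log₁₀(247.49) = 47.87 dB
∠(j0.39) = 90.00°
∠(j0.39 + 0.39) = arctan(0.39/0.39) = 45.00°
∠T(j0.39) = 90.00° − 45.00° = 45.00°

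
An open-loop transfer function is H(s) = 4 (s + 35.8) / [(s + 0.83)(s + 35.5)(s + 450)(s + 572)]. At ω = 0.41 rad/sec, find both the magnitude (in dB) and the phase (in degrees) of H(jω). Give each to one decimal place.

|H| = -95.4 dB, ∠H = -26.4°

|j0.41 + 35.8| = √(0.41² + 35.8²) = 35.8
|j0.41 + 0.83| = √(0.41² + 0.83²) = 0.9257
|j0.41 + 35.5| = √(0.41² + 35.5²) = 35.5
|j0.41 + 450| = √(0.41² + 450²) = 450
|j0.41 + 572| = √(0.41² + 572²) = 572
|H(j0.41)| = 4 × 35.8 / (0.9257 × 35.5 × 450 × 572) = 1.6928e-05
20 log₁₀(1.6928e-05) = -95.43 dB
∠(j0.41 + 35.8) = arctan(0.41/35.8) = 0.66°
∠(j0.41 + 0.83) = arctan(0.41/0.83) = 26.29°
∠(j0.41 + 35.5) = arctan(0.41/35.5) = 0.66°
∠(j0.41 + 450) = arctan(0.41/450) = 0.05°
∠(j0.41 + 572) = arctan(0.41/572) = 0.04°
∠H(j0.41) = 0.66° − (26.29° + 0.66° + 0.05° + 0.04°) = -26.39°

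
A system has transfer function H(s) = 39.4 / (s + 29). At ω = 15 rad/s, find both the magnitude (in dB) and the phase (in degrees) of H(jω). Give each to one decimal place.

|H| = 1.6 dB, ∠H = -27.3°

|j15 + 29| = √(15² + 29²) = 32.65
|H(j15)| = 39.4 / 32.65 = 1.2068
20 log₁₀(1.2068) = 1.63 dB
∠(j15 + 29) = arctan(15/29) = 27.35°
∠H(j15) = −27.35° = -27.35°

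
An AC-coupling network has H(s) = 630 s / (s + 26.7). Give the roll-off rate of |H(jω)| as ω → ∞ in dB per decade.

0 dB/decade

With 1 zero and 1 pole, the high-frequency asymptotic slope is 20 × (1 − 1) = 0 dB/decade.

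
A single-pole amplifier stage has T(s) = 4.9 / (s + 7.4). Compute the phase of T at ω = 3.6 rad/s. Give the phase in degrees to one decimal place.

∠(j3.6 + 7.4) = arctan(3.6/7.4) = 25.94°
∠T(j3.6) = −25.94° = -25.94°

-25.9 deg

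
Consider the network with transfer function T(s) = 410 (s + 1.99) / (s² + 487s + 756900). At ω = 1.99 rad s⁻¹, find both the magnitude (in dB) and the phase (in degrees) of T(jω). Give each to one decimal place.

|T| = -56.3 dB, ∠T = 44.9°

|j1.99 + 1.99| = √(1.99² + 1.99²) = 2.814
|(j1.99)² + 487(j1.99) + 756900| = |7.569e+05 + j969.13| = 7.569e+05
|T(j1.99)| = 410 × 2.814 / 7.569e+05 = 0.0015245
20 log₁₀(0.0015245) = -56.34 dB
∠(j1.99 + 1.99) = arctan(1.99/1.99) = 45.00°
∠[(j1.99)² + 487(j1.99) + 756900] = ∠[7.569e+05 + j969.13] = 0.07°
∠T(j1.99) = 45.00° − 0.07° = 44.93°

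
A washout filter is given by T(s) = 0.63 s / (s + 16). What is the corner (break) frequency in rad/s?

The single real pole at s = −16 gives a corner at ω = 16 rad/s.

16 rad/s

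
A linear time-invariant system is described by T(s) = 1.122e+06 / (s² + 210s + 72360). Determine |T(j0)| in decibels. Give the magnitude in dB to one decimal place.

T(0) = 1.122e+06 / 72360 = 15.506
20 log₁₀(15.506) = 23.81 dB

23.8 dB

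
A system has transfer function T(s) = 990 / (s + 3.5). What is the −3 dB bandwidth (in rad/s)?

For a single-pole low-pass, the −3 dB point is at the pole: ω = 3.5 rad/s.

3.5 rad/s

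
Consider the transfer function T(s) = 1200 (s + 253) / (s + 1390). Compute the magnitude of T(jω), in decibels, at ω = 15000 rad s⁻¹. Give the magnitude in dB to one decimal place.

61.5 dB

|j15000 + 253| = √(15000² + 253²) = 1.5e+04
|j15000 + 1390| = √(15000² + 1390²) = 1.506e+04
|T(j15000)| = 1200 × 1.5e+04 / 1.506e+04 = 1195.1
20 log₁₀(1195.1) = 61.55 dB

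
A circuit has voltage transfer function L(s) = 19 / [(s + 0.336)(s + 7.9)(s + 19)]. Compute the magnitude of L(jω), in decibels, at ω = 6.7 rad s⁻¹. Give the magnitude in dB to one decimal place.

|j6.7 + 0.336| = √(6.7² + 0.336²) = 6.708
|j6.7 + 7.9| = √(6.7² + 7.9²) = 10.36
|j6.7 + 19| = √(6.7² + 19²) = 20.15
|L(j6.7)| = 19 / (6.708 × 10.36 × 20.15) = 0.013572
20 log₁₀(0.013572) = -37.35 dB

-37.3 dB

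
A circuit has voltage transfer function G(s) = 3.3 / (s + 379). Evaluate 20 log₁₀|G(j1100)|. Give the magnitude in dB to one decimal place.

-50.9 dB

|j1100 + 379| = √(1100² + 379²) = 1163
|G(j1100)| = 3.3 / 1163 = 0.0028364
20 log₁₀(0.0028364) = -50.94 dB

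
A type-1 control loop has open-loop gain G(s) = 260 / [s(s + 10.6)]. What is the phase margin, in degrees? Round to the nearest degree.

36°

Gain crossover: |G(jω)| = 1 at ω ≈ 14.5 rad/s.
∠G(j14.5) = −90° − arctan(14.5/10.6) ≈ -143.80°
PM = 180° + (-143.80°) = 36.20°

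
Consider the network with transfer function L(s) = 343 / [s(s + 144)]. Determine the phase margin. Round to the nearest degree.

Gain crossover: |L(jω)| = 1 at ω ≈ 2.38 rad/s.
∠L(j2.38) = −90° − arctan(2.38/144) ≈ -90.95°
PM = 180° + (-90.95°) = 89.05°

89 deg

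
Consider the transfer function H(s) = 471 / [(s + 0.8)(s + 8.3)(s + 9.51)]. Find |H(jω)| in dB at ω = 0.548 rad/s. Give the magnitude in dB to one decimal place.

|j0.548 + 0.8| = √(0.548² + 0.8²) = 0.9697
|j0.548 + 8.3| = √(0.548² + 8.3²) = 8.318
|j0.548 + 9.51| = √(0.548² + 9.51²) = 9.526
|H(j0.548)| = 471 / (0.9697 × 8.318 × 9.526) = 6.13
20 log₁₀(6.13) = 15.75 dB

15.7 dB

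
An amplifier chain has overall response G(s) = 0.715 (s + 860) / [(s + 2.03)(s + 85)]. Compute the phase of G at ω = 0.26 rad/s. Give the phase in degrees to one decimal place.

∠(j0.26 + 860) = arctan(0.26/860) = 0.02°
∠(j0.26 + 2.03) = arctan(0.26/2.03) = 7.30°
∠(j0.26 + 85) = arctan(0.26/85) = 0.18°
∠G(j0.26) = 0.02° − (7.30° + 0.18°) = -7.46°

-7.5°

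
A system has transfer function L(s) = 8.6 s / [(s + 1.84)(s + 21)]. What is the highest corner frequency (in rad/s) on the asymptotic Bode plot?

21 rad/s

Break frequencies occur at each pole and zero magnitude: 1.84 rad/s, 21 rad/s.
The highest is 21 rad/s.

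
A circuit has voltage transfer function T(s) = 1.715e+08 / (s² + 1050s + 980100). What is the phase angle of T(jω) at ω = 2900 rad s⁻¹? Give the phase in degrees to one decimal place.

-157.7°

∠[(j2900)² + 1050(j2900) + 980100] = ∠[-7.4299e+06 + j3.045e+06] = 157.71°
∠T(j2900) = −157.71° = -157.71°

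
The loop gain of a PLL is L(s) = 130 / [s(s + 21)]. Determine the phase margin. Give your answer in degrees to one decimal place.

Gain crossover: |L(jω)| = 1 at ω ≈ 5.96 rad/s.
∠L(j5.96) = −90° − arctan(5.96/21) ≈ -105.83°
PM = 180° + (-105.83°) = 74.17°

74.2°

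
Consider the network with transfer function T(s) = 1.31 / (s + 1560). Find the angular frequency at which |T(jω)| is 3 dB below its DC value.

For a single-pole low-pass, the −3 dB point is at the pole: ω = 1560 rad/s.

1560 rad/s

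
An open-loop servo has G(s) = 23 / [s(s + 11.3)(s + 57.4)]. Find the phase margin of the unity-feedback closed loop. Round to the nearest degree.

90 deg

Gain crossover: |G(jω)| = 1 at ω ≈ 0.0355 rad/sec.
∠G(j0.0355) = −90° − arctan(0.0355/11.3) − arctan(0.0355/57.4) ≈ -90.22°
PM = 180° + (-90.22°) = 89.78°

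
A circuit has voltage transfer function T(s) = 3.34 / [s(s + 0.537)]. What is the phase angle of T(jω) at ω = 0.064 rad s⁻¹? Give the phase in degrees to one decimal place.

-96.8 deg

∠(j0.064 + 0.537) = arctan(0.064/0.537) = 6.80°
∠(j0.064) = 90.00°
∠T(j0.064) = − (6.80° + 90.00°) = -96.80°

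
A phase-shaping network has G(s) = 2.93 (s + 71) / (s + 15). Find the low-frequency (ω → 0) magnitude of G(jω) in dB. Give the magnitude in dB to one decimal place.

G(0) = 2.93 × 71 / 15 = 13.869
20 log₁₀(13.869) = 22.84 dB

22.8 dB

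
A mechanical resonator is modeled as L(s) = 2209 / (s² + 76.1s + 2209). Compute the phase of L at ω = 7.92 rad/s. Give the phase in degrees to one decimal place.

∠[(j7.92)² + 76.1(j7.92) + 2209] = ∠[2146.3 + j602.71] = 15.69°
∠L(j7.92) = −15.69° = -15.69°

-15.7°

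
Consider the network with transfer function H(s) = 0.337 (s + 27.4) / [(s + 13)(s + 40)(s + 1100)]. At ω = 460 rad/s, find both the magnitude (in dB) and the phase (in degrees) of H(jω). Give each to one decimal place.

|H| = -124.3 dB, ∠H = -109.5°

|j460 + 27.4| = √(460² + 27.4²) = 460.8
|j460 + 13| = √(460² + 13²) = 460.2
|j460 + 40| = √(460² + 40²) = 461.7
|j460 + 1100| = √(460² + 1100²) = 1192
|H(j460)| = 0.337 × 460.8 / (460.2 × 461.7 × 1192) = 6.1298e-07
20 log₁₀(6.1298e-07) = -124.25 dB
∠(j460 + 27.4) = arctan(460/27.4) = 86.59°
∠(j460 + 13) = arctan(460/13) = 88.38°
∠(j460 + 40) = arctan(460/40) = 85.03°
∠(j460 + 1100) = arctan(460/1100) = 22.69°
∠H(j460) = 86.59° − (88.38° + 85.03° + 22.69°) = -109.51°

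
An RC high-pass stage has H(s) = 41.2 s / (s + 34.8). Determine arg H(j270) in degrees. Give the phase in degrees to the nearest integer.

7°

∠(j270) = 90.00°
∠(j270 + 34.8) = arctan(270/34.8) = 82.66°
∠H(j270) = 90.00° − 82.66° = 7.34°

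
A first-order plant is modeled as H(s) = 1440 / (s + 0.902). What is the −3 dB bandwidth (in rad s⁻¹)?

0.902 rad s⁻¹

For a single-pole low-pass, the −3 dB point is at the pole: ω = 0.902 rad s⁻¹.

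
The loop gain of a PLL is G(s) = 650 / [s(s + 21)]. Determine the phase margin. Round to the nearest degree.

44°

Gain crossover: |G(jω)| = 1 at ω ≈ 21.6 rad s⁻¹.
∠G(j21.6) = −90° − arctan(21.6/21) ≈ -135.79°
PM = 180° + (-135.79°) = 44.21°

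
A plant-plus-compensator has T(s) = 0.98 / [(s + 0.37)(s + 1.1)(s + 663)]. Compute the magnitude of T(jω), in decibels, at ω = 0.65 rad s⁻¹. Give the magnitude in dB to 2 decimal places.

-56.21 dB

|j0.65 + 0.37| = √(0.65² + 0.37²) = 0.7479
|j0.65 + 1.1| = √(0.65² + 1.1²) = 1.278
|j0.65 + 663| = √(0.65² + 663²) = 663
|T(j0.65)| = 0.98 / (0.7479 × 1.278 × 663) = 0.0015468
20 log₁₀(0.0015468) = -56.212 dB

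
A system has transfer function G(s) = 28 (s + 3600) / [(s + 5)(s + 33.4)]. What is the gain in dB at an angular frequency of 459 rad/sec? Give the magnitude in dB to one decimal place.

-6.4 dB

|j459 + 3600| = √(459² + 3600²) = 3629
|j459 + 5| = √(459² + 5²) = 459
|j459 + 33.4| = √(459² + 33.4²) = 460.2
|G(j459)| = 28 × 3629 / (459 × 460.2) = 0.48102
20 log₁₀(0.48102) = -6.36 dB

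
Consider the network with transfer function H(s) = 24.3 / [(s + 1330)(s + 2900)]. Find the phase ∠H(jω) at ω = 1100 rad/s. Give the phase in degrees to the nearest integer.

-60 deg

∠(j1100 + 1330) = arctan(1100/1330) = 39.59°
∠(j1100 + 2900) = arctan(1100/2900) = 20.77°
∠H(j1100) = − (39.59° + 20.77°) = -60.37°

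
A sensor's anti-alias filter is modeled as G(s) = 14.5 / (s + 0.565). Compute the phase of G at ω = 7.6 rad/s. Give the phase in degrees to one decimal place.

-85.7 deg

∠(j7.6 + 0.565) = arctan(7.6/0.565) = 85.75°
∠G(j7.6) = −85.75° = -85.75°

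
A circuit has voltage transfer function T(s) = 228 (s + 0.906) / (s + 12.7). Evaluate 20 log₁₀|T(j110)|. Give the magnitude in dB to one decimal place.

47.1 dB

|j110 + 0.906| = √(110² + 0.906²) = 110
|j110 + 12.7| = √(110² + 12.7²) = 110.7
|T(j110)| = 228 × 110 / 110.7 = 226.5
20 log₁₀(226.5) = 47.10 dB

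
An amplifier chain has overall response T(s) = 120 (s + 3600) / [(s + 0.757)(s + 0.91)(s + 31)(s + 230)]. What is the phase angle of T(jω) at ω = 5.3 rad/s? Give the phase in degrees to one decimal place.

-173.1 deg

∠(j5.3 + 3600) = arctan(5.3/3600) = 0.08°
∠(j5.3 + 0.757) = arctan(5.3/0.757) = 81.87°
∠(j5.3 + 0.91) = arctan(5.3/0.91) = 80.26°
∠(j5.3 + 31) = arctan(5.3/31) = 9.70°
∠(j5.3 + 230) = arctan(5.3/230) = 1.32°
∠T(j5.3) = 0.08° − (81.87° + 80.26° + 9.70° + 1.32°) = -173.07°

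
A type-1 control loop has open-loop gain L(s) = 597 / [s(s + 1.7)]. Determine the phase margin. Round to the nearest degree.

Gain crossover: |L(jω)| = 1 at ω ≈ 24.4 rad s⁻¹.
∠L(j24.4) = −90° − arctan(24.4/1.7) ≈ -176.02°
PM = 180° + (-176.02°) = 3.98°

4 deg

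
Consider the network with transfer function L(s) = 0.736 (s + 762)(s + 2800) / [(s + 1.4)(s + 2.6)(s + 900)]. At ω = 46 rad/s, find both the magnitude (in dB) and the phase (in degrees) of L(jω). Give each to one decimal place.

|L| = -1.7 dB, ∠L = -173.6 deg

|j46 + 762| = √(46² + 762²) = 763.4
|j46 + 2800| = √(46² + 2800²) = 2800
|j46 + 1.4| = √(46² + 1.4²) = 46.02
|j46 + 2.6| = √(46² + 2.6²) = 46.07
|j46 + 900| = √(46² + 900²) = 901.2
|L(j46)| = 0.736 × 763.4 × 2800 / (46.02 × 46.07 × 901.2) = 0.82342
20 log₁₀(0.82342) = -1.69 dB
∠(j46 + 762) = arctan(46/762) = 3.45°
∠(j46 + 2800) = arctan(46/2800) = 0.94°
∠(j46 + 1.4) = arctan(46/1.4) = 88.26°
∠(j46 + 2.6) = arctan(46/2.6) = 86.76°
∠(j46 + 900) = arctan(46/900) = 2.93°
∠L(j46) = 3.45° + 0.94° − (88.26° + 86.76° + 2.93°) = -173.55°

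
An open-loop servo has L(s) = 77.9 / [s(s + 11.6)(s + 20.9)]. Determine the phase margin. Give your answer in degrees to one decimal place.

Gain crossover: |L(jω)| = 1 at ω ≈ 0.321 rad/s.
∠L(j0.321) = −90° − arctan(0.321/11.6) − arctan(0.321/20.9) ≈ -92.47°
PM = 180° + (-92.47°) = 87.53°

87.5 deg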